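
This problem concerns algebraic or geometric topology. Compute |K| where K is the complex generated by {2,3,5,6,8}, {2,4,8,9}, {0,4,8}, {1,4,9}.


Each maximal simplex on m vertices has 2^m - 1 nonempty faces.
Take the union (dedupe shared faces).
Total distinct faces = 51

51


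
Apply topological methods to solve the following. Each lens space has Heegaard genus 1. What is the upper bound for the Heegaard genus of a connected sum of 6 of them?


Heegaard genus satisfies g(A#B) <= g(A) + g(B).
Each lens space has g = 1.
Upper bound: 6 * 1 = 6

6


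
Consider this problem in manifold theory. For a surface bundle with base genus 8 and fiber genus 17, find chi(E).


For a fiber bundle F -> E -> B (with CW structure): chi(E) = chi(B) * chi(F).
chi(Sigma_8) = -14, chi(Sigma_17) = -32.
chi(E) = (-14) * (-32) = 448

448


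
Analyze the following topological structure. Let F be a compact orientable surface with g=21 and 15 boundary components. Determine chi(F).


For a compact orientable surface with genus g and b boundary components: chi = 2 - 2g - b.
chi = 2 - 2*21 - 15 = 2 - 42 - 15 = -55

-55


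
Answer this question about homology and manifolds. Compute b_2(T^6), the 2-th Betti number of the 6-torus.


By the Kunneth formula, b_k(T^n) = C(n,k).
b_2(T^6) = C(6,2).
C(6,2) = 6!/(2!*4!) = 15

15


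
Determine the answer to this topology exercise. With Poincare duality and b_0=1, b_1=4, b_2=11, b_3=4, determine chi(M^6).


By Poincare duality b_k = b_{6-k}, so full Betti numbers: b_0=1, b_1=4, b_2=11, b_3=4, b_4=11, b_5=4, b_6=1.
chi = sum (-1)^k b_k = 12

12


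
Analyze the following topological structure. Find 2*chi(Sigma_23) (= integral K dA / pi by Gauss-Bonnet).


Gauss-Bonnet: integral K dA = 2*pi*chi(M).
chi(Sigma_23) = 2 - 2*23 = -44.
(integral K dA)/pi = 2*chi = 2*(-44) = -88

-88


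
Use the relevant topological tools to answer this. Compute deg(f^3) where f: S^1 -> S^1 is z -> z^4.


deg(f) = 4. Degree is multiplicative: deg(f^3) = (deg f)^3.
deg(f^3) = (4)^3 = 64

64


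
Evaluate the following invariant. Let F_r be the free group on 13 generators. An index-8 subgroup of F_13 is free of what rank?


Nielsen-Schreier: an index-n subgroup of F_r is free of rank 1 + n(r-1).
Equivalently: chi(cover) = n*chi(base); chi(vee_r S^1) = 1 - 13 = -12.
chi(E) = 8*(-12) = -96; rank = 1 - chi(E) = 1 - (-96) = 97.
rank = 1 + 8*(13-1) = 1 + 96 = 97

97


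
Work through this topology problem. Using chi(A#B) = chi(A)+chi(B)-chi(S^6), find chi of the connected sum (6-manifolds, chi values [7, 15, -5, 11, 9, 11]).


For n-manifolds: chi(A#B) = chi(A) + chi(B) - chi(S^6).
chi(S^6) = 1 + (-1)^6 = 2.
chi(#) = (sum chi_i) - (6-1)*chi(S^6) = 48 - 5*2 = 38

38


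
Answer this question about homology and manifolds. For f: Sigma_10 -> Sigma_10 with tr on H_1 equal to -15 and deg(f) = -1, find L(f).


L(f) = tr(f_0*) - tr(f_1*) + tr(f_2*).
= 1 - (-15) + (-1)
= 15

15


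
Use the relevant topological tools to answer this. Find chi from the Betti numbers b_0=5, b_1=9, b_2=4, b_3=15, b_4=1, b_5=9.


chi = sum_k (-1)^k b_k.
= (5) + (-9) + (4) + (-15) + (1) + (-9)
= -23

-23


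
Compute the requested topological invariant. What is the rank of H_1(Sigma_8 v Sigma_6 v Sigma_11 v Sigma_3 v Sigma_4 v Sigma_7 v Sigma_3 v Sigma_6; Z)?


For a wedge X v Y: reduced H_k(X v Y) = H_k(X) + H_k(Y).
Each Sigma_g contributes b_1 = 2g.
b_1 = 16 + 12 + 22 + 6 + 8 + 14 + 6 + 12 = 96

96


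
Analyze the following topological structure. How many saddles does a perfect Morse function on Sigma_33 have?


A perfect Morse function has m_k = b_k.
For Sigma_33: b_0=1, b_1=2g=66, b_2=1.
Saddles m_1 = 2g = 66

66


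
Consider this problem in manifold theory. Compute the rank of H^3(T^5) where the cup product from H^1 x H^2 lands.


Cup product: H^p x H^q -> H^{p+q}; here p+q = 1+2 = 3.
rank H^k(T^n) = C(n,k).
C(5,3) = 10

10


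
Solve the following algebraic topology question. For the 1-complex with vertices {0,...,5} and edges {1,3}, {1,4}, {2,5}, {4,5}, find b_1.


b_1 = E - V + (number of components).
E = 4, V = 6, components = 2.
b_1 = 4 - 6 + 2 = 0

0


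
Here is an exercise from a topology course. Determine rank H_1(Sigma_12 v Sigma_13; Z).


For a wedge: H_1(A v B) = H_1(A) + H_1(B).
b_1(Sigma_12) = 24, b_1(Sigma_13) = 26.
b_1 = 24 + 26 = 50

50


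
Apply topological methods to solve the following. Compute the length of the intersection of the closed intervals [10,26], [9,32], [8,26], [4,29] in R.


Intersection = [max(a_i), min(b_i)] = [10, 26].
Length = 26 - 10 = 16

16


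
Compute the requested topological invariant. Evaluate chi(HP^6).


HP^6 has one cell in each dimension 0, 4, ..., 4*6 (6+1 cells, all even-dim).
chi = 6 + 1 = 7

7


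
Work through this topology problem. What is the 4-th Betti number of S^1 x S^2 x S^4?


Each S^d has Poincare polynomial 1 + t^d.
The product S^1 x S^2 x S^4 has Poincare polynomial prod(1+t^d_i).
Expanding: b_0=1, b_1=1, b_2=1, b_3=1, b_4=1, b_5=1, b_6=1, b_7=1.
b_4 = 1

1


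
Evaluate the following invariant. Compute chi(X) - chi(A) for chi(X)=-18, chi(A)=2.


Relative Euler characteristic: chi(X, A) = chi(X) - chi(A).
= -18 - (2) = -20

-20


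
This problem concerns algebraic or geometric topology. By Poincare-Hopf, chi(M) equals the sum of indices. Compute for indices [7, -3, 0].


Poincare-Hopf: chi(M) = sum of indices of zeros.
chi = (7) + (-3) + (0) = 4

4


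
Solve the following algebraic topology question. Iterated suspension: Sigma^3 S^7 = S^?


Each suspension raises dimension by 1: Sigma S^n = S^{n+1}.
Sigma^3 S^7 = S^{7+3} = S^10

10


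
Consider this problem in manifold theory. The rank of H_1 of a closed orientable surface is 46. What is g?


For a closed orientable surface: b_1 = 2g.
46 = 2g
g = 46 / 2 = 23

23


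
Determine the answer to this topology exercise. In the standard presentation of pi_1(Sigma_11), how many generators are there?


Standard presentation: pi_1(Sigma_g) = <a_1,b_1,...,a_g,b_g | [a_1,b_1]...[a_g,b_g] = 1>.
Number of generators = 2g = 2*11 = 22

22


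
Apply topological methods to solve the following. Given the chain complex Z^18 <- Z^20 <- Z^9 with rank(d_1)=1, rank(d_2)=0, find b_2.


rank H_k = rank(ker d_k) - rank(im d_{k+1}).
rank(ker d_2) = rank(C_2) - rank(d_2) = 9 - 0 = 9.
rank(im d_{2+1}) = 0.
rank H_2 = 9 - 0 = 9

9


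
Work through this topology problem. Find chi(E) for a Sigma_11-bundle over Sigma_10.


For a fiber bundle F -> E -> B (with CW structure): chi(E) = chi(B) * chi(F).
chi(Sigma_10) = -18, chi(Sigma_11) = -20.
chi(E) = (-18) * (-20) = 360

360


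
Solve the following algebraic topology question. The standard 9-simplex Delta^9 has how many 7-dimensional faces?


Delta^9 has 9+1 vertices. A 7-face is a choice of 7+1 vertices.
f_7 = C(9+1, 7+1) = C(10,8) = 45

45


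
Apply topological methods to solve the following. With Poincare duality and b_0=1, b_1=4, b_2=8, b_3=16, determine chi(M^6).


By Poincare duality b_k = b_{6-k}, so full Betti numbers: b_0=1, b_1=4, b_2=8, b_3=16, b_4=8, b_5=4, b_6=1.
chi = sum (-1)^k b_k = -6

-6


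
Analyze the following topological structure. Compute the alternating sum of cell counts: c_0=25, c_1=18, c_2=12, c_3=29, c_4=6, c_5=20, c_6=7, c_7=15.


chi = sum_k (-1)^k c_k.
= (-1)^0*25 + (-1)^1*18 + (-1)^2*12 + (-1)^3*29 + (-1)^4*6 + (-1)^5*20 + (-1)^6*7 + (-1)^7*15
= (25) + (-18) + (12) + (-29) + (6) + (-20) + (7) + (-15)
= -32

-32


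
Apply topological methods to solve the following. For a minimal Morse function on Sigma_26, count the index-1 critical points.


A perfect Morse function has m_k = b_k.
For Sigma_26: b_0=1, b_1=2g=52, b_2=1.
Saddles m_1 = 2g = 52

52


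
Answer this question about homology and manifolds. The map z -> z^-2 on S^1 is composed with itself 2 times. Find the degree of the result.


deg(f) = -2. Degree is multiplicative: deg(f^2) = (deg f)^2.
deg(f^2) = (-2)^2 = 4

4


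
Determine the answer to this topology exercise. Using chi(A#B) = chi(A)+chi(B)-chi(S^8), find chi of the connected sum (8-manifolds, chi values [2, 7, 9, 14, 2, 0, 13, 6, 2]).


For n-manifolds: chi(A#B) = chi(A) + chi(B) - chi(S^8).
chi(S^8) = 1 + (-1)^8 = 2.
chi(#) = (sum chi_i) - (9-1)*chi(S^8) = 55 - 8*2 = 39

39


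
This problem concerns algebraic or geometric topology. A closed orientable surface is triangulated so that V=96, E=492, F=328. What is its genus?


chi = V - E + F = 96 - 492 + 328 = -68
For orientable closed surface: chi = 2 - 2g, so g = (2 - chi)/2.
g = (2 - (-68)) / 2 = 70 / 2 = 35

35


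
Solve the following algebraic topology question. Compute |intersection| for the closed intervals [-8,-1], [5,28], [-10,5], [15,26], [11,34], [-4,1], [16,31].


Intersection = [max(a_i), min(b_i)] = [16, -1].
Since 16 > -1, the intersection is empty.
Length = 0

0


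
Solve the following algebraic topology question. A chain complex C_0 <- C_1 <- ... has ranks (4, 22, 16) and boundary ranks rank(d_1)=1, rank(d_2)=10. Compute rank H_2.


rank H_k = rank(ker d_k) - rank(im d_{k+1}).
rank(ker d_2) = rank(C_2) - rank(d_2) = 16 - 10 = 6.
rank(im d_{2+1}) = 0.
rank H_2 = 6 - 0 = 6

6


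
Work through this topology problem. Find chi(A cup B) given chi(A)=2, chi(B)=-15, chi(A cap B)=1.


chi(A cup B) = chi(A) + chi(B) - chi(A cap B)
= 2 + (-15) - (1)
= -14

-14


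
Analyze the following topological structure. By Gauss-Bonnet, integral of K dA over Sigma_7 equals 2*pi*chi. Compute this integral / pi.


Gauss-Bonnet: integral K dA = 2*pi*chi(M).
chi(Sigma_7) = 2 - 2*7 = -12.
(integral K dA)/pi = 2*chi = 2*(-12) = -24

-24


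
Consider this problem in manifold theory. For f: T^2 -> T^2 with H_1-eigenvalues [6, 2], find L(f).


For a torus self-map: L(f) = det(I - A) where A acts on H_1.
L(f) = (1-6) * (1-2) = -5 * -1 = 5

5


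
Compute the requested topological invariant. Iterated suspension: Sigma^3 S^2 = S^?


Each suspension raises dimension by 1: Sigma S^n = S^{n+1}.
Sigma^3 S^2 = S^{2+3} = S^5

5


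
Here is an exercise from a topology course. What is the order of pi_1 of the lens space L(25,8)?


pi_1(L(p,q)) = Z/pZ for any q coprime to p.
|pi_1(L(25,8))| = 25

25


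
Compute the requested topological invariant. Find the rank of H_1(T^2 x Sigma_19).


pi_1(A x B) = pi_1(A) x pi_1(B); rank of abelianization = b_1.
b_1(T^2) = 2, b_1(Sigma_19) = 2*19 = 38.
b_1(product) = 2 + 38 = 40

40


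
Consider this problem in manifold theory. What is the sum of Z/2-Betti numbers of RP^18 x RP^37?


dim H^*(RP^n; Z/2) = n+1 (one Z/2 in each degree 0..n).
Total Betti number is multiplicative.
Total = (18+1) * (37+1) = 19 * 38 = 722

722


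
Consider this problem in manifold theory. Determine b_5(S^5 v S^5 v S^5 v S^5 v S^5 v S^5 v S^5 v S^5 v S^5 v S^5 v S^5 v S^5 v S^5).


For a wedge of spheres, H_k (k>0) is free on one generator per sphere of dimension k.
Spheres of dimension 5: count = 13.
b_5 = 13

13


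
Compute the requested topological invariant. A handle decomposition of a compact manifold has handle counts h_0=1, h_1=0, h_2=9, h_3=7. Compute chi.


Handles of index k contribute (-1)^k to chi (same as CW cells).
chi = (1) + (0) + (9) + (-7) = 3

3


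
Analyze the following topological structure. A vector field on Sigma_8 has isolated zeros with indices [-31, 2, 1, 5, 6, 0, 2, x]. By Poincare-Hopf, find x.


Poincare-Hopf: sum of indices = chi(M).
chi(Sigma_8) = 2 - 2*8 = -14.
Sum of known indices = -15.
x = chi - (sum known) = -14 - (-15) = 1

1


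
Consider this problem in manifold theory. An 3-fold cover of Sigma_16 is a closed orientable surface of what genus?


For an n-sheeted cover: chi(E) = n * chi(B).
chi(Sigma_16) = 2 - 2*16 = -30.
chi(E) = 3 * (-30) = -90.
genus(E) = (2 - chi(E))/2 = (2 - (-90))/2 = 92/2 = 46

46


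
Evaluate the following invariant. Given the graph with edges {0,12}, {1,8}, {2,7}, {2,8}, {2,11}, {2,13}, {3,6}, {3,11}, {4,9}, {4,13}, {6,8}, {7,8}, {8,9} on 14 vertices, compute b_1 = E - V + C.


b_1 = E - V + (number of components).
E = 13, V = 14, components = 4.
b_1 = 13 - 14 + 4 = 3

3


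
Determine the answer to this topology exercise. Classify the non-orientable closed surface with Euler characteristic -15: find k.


chi = 2 - k for closed non-orientable surfaces with k crosscaps.
-15 = 2 - k
k = 2 - (-15) = 17

17


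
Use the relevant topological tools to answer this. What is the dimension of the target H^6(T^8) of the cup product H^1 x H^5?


Cup product: H^p x H^q -> H^{p+q}; here p+q = 1+5 = 6.
rank H^k(T^n) = C(n,k).
C(8,6) = 28

28


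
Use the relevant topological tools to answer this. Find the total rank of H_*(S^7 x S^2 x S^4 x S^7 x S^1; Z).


Total Betti number is multiplicative under products.
Each S^d (d>=1) has total Betti number 2.
There are 5 sphere factors.
Total = 2^5 = 32

32


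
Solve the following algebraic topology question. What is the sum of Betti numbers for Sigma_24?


For Sigma_24: b_0 = 1, b_1 = 2g = 48, b_2 = 1.
Total = 1 + 48 + 1 = 50

50


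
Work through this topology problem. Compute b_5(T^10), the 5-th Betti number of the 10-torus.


By the Kunneth formula, b_k(T^n) = C(n,k).
b_5(T^10) = C(10,5).
C(10,5) = 10!/(5!*5!) = 252

252


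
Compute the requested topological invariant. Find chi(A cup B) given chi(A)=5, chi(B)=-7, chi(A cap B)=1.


chi(A cup B) = chi(A) + chi(B) - chi(A cap B)
= 5 + (-7) - (1)
= -3

-3


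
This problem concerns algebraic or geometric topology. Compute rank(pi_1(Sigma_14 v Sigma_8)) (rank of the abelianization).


For a wedge: H_1(A v B) = H_1(A) + H_1(B).
b_1(Sigma_14) = 28, b_1(Sigma_8) = 16.
b_1 = 28 + 16 = 44

44


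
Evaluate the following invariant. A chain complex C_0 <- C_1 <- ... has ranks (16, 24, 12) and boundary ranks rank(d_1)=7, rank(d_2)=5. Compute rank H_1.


rank H_k = rank(ker d_k) - rank(im d_{k+1}).
rank(ker d_1) = rank(C_1) - rank(d_1) = 24 - 7 = 17.
rank(im d_{1+1}) = 5.
rank H_1 = 17 - 5 = 12

12


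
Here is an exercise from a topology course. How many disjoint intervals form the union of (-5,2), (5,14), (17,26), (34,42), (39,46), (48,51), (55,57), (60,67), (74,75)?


Sort and merge overlapping open intervals.
Merged: (-5,2), (5,14), (17,26), (34,46), (48,51), (55,57), (60,67), (74,75).
Number of components = 8

8


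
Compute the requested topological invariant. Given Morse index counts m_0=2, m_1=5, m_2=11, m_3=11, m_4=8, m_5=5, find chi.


Morse theory: chi(M) = sum_k (-1)^k m_k where m_k = #(index-k critical points).
= (2) + (-5) + (11) + (-11) + (8) + (-5) = 0

0


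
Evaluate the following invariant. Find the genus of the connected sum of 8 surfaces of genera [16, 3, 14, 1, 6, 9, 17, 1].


Genus is additive under connected sum of orientable surfaces.
g = 16 + 3 + 14 + 1 + 6 + 9 + 17 + 1 = 67

67


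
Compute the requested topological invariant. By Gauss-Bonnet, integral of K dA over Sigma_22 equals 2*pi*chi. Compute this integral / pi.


Gauss-Bonnet: integral K dA = 2*pi*chi(M).
chi(Sigma_22) = 2 - 2*22 = -42.
(integral K dA)/pi = 2*chi = 2*(-42) = -84

-84


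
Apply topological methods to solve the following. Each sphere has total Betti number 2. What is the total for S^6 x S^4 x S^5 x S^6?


Total Betti number is multiplicative under products.
Each S^d (d>=1) has total Betti number 2.
There are 4 sphere factors.
Total = 2^4 = 16

16


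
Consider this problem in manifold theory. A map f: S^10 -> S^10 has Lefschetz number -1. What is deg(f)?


L(f) = 1 + (-1)^10 deg(f) on S^10.
-1 = 1 + (-1)^10 * deg(f)
(-1)^10 * deg(f) = -2
deg(f) = -2

-2


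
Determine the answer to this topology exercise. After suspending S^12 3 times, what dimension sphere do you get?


Each suspension raises dimension by 1: Sigma S^n = S^{n+1}.
Sigma^3 S^12 = S^{12+3} = S^15

15


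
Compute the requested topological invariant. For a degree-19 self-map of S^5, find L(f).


On S^5: L(f) = tr(f_0*) + (-1)^5 tr(f_5*) = 1 + (-1)^5 * deg(f).
L(f) = 1 + (-1)^5 * 19 = 1 + -19 = -18

-18


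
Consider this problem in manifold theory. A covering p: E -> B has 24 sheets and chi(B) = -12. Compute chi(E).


For a finite covering: chi(E) = (number of sheets) * chi(B).
chi(E) = 24 * (-12) = -288

-288


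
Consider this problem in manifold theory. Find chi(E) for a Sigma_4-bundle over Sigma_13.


For a fiber bundle F -> E -> B (with CW structure): chi(E) = chi(B) * chi(F).
chi(Sigma_13) = -24, chi(Sigma_4) = -6.
chi(E) = (-24) * (-6) = 144

144


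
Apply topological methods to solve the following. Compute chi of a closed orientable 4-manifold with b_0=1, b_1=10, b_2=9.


By Poincare duality b_k = b_{4-k}, so full Betti numbers: b_0=1, b_1=10, b_2=9, b_3=10, b_4=1.
chi = sum (-1)^k b_k = -9

-9


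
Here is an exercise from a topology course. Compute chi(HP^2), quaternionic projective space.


HP^2 has one cell in each dimension 0, 4, ..., 4*2 (2+1 cells, all even-dim).
chi = 2 + 1 = 3

3


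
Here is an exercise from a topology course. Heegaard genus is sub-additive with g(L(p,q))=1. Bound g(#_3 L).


Heegaard genus satisfies g(A#B) <= g(A) + g(B).
Each lens space has g = 1.
Upper bound: 3 * 1 = 3

3


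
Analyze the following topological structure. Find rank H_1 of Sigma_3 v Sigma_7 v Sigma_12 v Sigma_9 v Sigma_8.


For a wedge X v Y: reduced H_k(X v Y) = H_k(X) + H_k(Y).
Each Sigma_g contributes b_1 = 2g.
b_1 = 6 + 14 + 24 + 18 + 16 = 78

78


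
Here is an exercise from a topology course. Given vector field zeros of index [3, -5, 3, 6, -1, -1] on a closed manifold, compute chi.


Poincare-Hopf: chi(M) = sum of indices of zeros.
chi = (3) + (-5) + (3) + (6) + (-1) + (-1) = 5

5


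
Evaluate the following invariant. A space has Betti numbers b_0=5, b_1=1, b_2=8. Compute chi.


chi = sum_k (-1)^k b_k.
= (5) + (-1) + (8)
= 12

12


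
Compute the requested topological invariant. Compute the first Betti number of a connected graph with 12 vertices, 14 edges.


For a connected graph: rank(pi_1) = b_1 = E - V + 1 = 1 - chi.
chi = V - E = 12 - 14 = -2.
rank = 1 - (-2) = 14 - 12 + 1 = 3

3


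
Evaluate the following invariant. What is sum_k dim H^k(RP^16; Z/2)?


H^k(RP^16; Z/2) = Z/2 for each 0 <= k <= 16.
Total dimension = 16 + 1 = 17

17


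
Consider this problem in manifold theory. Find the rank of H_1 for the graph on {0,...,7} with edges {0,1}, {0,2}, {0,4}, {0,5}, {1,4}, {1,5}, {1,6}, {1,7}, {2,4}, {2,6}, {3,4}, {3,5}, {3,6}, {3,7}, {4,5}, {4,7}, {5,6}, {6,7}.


b_1 = E - V + (number of components).
E = 18, V = 8, components = 1.
b_1 = 18 - 8 + 1 = 11

11


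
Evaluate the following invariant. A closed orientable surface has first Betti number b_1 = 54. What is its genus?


For a closed orientable surface: b_1 = 2g.
54 = 2g
g = 54 / 2 = 27

27


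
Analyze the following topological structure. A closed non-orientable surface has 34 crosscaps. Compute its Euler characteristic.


For a non-orientable closed surface with k crosscaps: chi = 2 - k.
Here k = 34.
chi = 2 - 34 = -32

-32


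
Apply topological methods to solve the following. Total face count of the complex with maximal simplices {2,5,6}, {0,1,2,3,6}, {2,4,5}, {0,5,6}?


Each maximal simplex on m vertices has 2^m - 1 nonempty faces.
Take the union (dedupe shared faces).
Total distinct faces = 41

41


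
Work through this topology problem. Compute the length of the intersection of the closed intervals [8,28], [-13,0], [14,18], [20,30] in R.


Intersection = [max(a_i), min(b_i)] = [20, 0].
Since 20 > 0, the intersection is empty.
Length = 0

0


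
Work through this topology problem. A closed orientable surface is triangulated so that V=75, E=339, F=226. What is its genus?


chi = V - E + F = 75 - 339 + 226 = -38
For orientable closed surface: chi = 2 - 2g, so g = (2 - chi)/2.
g = (2 - (-38)) / 2 = 40 / 2 = 20

20


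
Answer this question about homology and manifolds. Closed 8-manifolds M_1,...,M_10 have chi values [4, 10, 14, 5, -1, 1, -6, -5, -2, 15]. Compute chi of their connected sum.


For n-manifolds: chi(A#B) = chi(A) + chi(B) - chi(S^8).
chi(S^8) = 1 + (-1)^8 = 2.
chi(#) = (sum chi_i) - (10-1)*chi(S^8) = 35 - 9*2 = 17

17


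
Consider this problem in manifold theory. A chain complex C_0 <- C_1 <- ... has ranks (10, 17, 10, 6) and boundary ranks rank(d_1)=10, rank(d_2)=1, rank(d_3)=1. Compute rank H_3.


rank H_k = rank(ker d_k) - rank(im d_{k+1}).
rank(ker d_3) = rank(C_3) - rank(d_3) = 6 - 1 = 5.
rank(im d_{3+1}) = 0.
rank H_3 = 5 - 0 = 5

5


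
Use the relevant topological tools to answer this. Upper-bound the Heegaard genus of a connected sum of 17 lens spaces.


Heegaard genus satisfies g(A#B) <= g(A) + g(B).
Each lens space has g = 1.
Upper bound: 17 * 1 = 17

17


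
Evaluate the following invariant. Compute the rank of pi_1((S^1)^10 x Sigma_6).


pi_1(A x B) = pi_1(A) x pi_1(B); rank of abelianization = b_1.
b_1(T^10) = 10, b_1(Sigma_6) = 2*6 = 12.
b_1(product) = 10 + 12 = 22

22


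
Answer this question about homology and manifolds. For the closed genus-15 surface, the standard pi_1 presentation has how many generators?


Standard presentation: pi_1(Sigma_g) = <a_1,b_1,...,a_g,b_g | [a_1,b_1]...[a_g,b_g] = 1>.
Number of generators = 2g = 2*15 = 30

30


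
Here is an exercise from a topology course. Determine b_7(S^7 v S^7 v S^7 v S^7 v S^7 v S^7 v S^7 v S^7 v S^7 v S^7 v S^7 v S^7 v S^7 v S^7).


For a wedge of spheres, H_k (k>0) is free on one generator per sphere of dimension k.
Spheres of dimension 7: count = 14.
b_7 = 14

14


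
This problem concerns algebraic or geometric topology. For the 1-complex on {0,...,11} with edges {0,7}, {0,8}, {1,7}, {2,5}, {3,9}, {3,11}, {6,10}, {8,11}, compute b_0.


Run DFS/union-find over 12 vertices.
V = 12, E = 8.
Number of components = 4

4


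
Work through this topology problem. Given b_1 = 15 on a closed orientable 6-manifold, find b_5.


Poincare duality for closed orientable n-manifolds: b_k = b_{n-k}.
Here n = 6, so b_5 = b_1 = 15

15


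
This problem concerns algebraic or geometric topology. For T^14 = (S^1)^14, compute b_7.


By the Kunneth formula, b_k(T^n) = C(n,k).
b_7(T^14) = C(14,7).
C(14,7) = 14!/(7!*7!) = 3432

3432


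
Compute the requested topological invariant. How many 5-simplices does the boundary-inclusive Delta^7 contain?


Delta^7 has 7+1 vertices. A 5-face is a choice of 5+1 vertices.
f_5 = C(7+1, 5+1) = C(8,6) = 28

28


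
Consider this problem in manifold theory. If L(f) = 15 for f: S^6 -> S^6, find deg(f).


L(f) = 1 + (-1)^6 deg(f) on S^6.
15 = 1 + (-1)^6 * deg(f)
(-1)^6 * deg(f) = 14
deg(f) = 14

14


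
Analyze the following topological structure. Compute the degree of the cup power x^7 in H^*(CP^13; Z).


|x| = 2 in H^*(CP^n).
|x^7| = 7 * |x| = 7 * 2 = 14

14


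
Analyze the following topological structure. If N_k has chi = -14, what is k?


chi = 2 - k for closed non-orientable surfaces with k crosscaps.
-14 = 2 - k
k = 2 - (-14) = 16

16


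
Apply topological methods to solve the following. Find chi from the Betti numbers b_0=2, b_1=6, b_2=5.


chi = sum_k (-1)^k b_k.
= (2) + (-6) + (5)
= 1

1


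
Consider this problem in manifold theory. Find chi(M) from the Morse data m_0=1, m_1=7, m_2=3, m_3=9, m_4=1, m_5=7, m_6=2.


Morse theory: chi(M) = sum_k (-1)^k m_k where m_k = #(index-k critical points).
= (1) + (-7) + (3) + (-9) + (1) + (-7) + (2) = -16

-16


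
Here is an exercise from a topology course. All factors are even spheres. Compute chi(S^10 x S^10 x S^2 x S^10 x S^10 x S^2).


chi is multiplicative: chi(X x Y) = chi(X) chi(Y).
Each even-dim sphere has chi = 2. There are 6 factors.
chi = 2^6 = 64

64


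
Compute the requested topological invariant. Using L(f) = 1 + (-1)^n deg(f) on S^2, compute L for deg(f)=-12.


On S^2: L(f) = tr(f_0*) + (-1)^2 tr(f_2*) = 1 + (-1)^2 * deg(f).
L(f) = 1 + (-1)^2 * -12 = 1 + -12 = -11

-11


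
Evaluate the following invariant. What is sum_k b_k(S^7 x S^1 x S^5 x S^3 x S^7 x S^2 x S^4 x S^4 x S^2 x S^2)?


Total Betti number is multiplicative under products.
Each S^d (d>=1) has total Betti number 2.
There are 10 sphere factors.
Total = 2^10 = 1024

1024


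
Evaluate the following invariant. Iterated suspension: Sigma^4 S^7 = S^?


Each suspension raises dimension by 1: Sigma S^n = S^{n+1}.
Sigma^4 S^7 = S^{7+4} = S^11

11


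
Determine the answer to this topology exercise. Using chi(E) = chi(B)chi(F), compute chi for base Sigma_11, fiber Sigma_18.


For a fiber bundle F -> E -> B (with CW structure): chi(E) = chi(B) * chi(F).
chi(Sigma_11) = -20, chi(Sigma_18) = -34.
chi(E) = (-20) * (-34) = 680

680


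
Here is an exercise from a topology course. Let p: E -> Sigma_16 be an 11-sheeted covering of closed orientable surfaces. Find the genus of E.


For an n-sheeted cover: chi(E) = n * chi(B).
chi(Sigma_16) = 2 - 2*16 = -30.
chi(E) = 11 * (-30) = -330.
genus(E) = (2 - chi(E))/2 = (2 - (-330))/2 = 332/2 = 166

166


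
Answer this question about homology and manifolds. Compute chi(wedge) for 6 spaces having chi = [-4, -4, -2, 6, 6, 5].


chi(A v B) = chi(A) + chi(B) - 1 (one point identified).
For 6 spaces: chi = (sum chi_i) - (6 - 1).
sum = 7; chi = 7 - 5 = 2

2


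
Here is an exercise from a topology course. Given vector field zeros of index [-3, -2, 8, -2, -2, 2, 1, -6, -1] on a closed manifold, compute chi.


Poincare-Hopf: chi(M) = sum of indices of zeros.
chi = (-3) + (-2) + (8) + (-2) + (-2) + (2) + (1) + (-6) + (-1) = -5

-5


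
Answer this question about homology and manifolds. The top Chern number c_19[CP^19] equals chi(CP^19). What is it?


For any closed oriented manifold, <e(TM),[M]> = chi(M).
chi(CP^19) = 19+1 = 20

20


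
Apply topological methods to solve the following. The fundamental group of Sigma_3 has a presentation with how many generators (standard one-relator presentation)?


Standard presentation: pi_1(Sigma_g) = <a_1,b_1,...,a_g,b_g | [a_1,b_1]...[a_g,b_g] = 1>.
Number of generators = 2g = 2*3 = 6

6


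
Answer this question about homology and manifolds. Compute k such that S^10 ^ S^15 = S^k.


S^m ^ S^n = S^{m+n}.
k = 10 + 15 = 25

25


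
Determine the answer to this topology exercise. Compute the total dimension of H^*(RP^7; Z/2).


H^k(RP^7; Z/2) = Z/2 for each 0 <= k <= 7.
Total dimension = 7 + 1 = 8

8


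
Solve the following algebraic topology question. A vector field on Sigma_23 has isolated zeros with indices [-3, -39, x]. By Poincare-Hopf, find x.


Poincare-Hopf: sum of indices = chi(M).
chi(Sigma_23) = 2 - 2*23 = -44.
Sum of known indices = -42.
x = chi - (sum known) = -44 - (-42) = -2

-2


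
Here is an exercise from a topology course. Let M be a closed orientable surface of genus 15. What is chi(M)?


For a closed orientable surface of genus g: chi = 2 - 2g.
Here g = 15.
chi = 2 - 2*15 = 2 - 30 = -28

-28


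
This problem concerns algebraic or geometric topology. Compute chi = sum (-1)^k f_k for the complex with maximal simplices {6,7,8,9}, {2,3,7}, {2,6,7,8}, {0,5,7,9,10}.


Enumerate all faces; f-vector: f_0=9, f_1=20, f_2=18, f_3=7, f_4=1.
chi = sum (-1)^k f_k = 1

1


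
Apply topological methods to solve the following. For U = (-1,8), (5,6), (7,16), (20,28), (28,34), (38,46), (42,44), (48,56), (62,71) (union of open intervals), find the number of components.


Sort and merge overlapping open intervals.
Merged: (-1,16), (20,28), (28,34), (38,46), (48,56), (62,71).
Number of components = 6

6


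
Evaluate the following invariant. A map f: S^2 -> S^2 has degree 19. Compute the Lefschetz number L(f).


On S^2: L(f) = tr(f_0*) + (-1)^2 tr(f_2*) = 1 + (-1)^2 * deg(f).
L(f) = 1 + (-1)^2 * 19 = 1 + 19 = 20

20


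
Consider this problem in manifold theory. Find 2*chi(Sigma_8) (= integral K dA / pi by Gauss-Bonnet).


Gauss-Bonnet: integral K dA = 2*pi*chi(M).
chi(Sigma_8) = 2 - 2*8 = -14.
(integral K dA)/pi = 2*chi = 2*(-14) = -28

-28


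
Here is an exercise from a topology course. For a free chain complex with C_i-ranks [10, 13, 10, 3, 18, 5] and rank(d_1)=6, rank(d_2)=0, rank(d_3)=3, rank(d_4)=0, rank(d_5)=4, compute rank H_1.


rank H_k = rank(ker d_k) - rank(im d_{k+1}).
rank(ker d_1) = rank(C_1) - rank(d_1) = 13 - 6 = 7.
rank(im d_{1+1}) = 0.
rank H_1 = 7 - 0 = 7

7


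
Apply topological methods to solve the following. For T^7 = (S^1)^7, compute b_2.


By the Kunneth formula, b_k(T^n) = C(n,k).
b_2(T^7) = C(7,2).
C(7,2) = 7!/(2!*5!) = 21

21


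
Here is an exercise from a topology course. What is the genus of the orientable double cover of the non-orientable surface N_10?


chi(N_10) = 2 - 10 = -8.
Double cover: chi(Sigma_g) = 2 * chi(N_10) = 2*(-8) = -16.
2 - 2g = -16, so g = (2 - (-16))/2 = 18/2 = 9

9


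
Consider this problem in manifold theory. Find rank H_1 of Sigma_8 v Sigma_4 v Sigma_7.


For a wedge X v Y: reduced H_k(X v Y) = H_k(X) + H_k(Y).
Each Sigma_g contributes b_1 = 2g.
b_1 = 16 + 8 + 14 = 38

38


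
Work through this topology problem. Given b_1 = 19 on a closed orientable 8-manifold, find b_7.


Poincare duality for closed orientable n-manifolds: b_k = b_{n-k}.
Here n = 8, so b_7 = b_1 = 19

19


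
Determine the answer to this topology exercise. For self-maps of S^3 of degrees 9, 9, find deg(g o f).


Degree is multiplicative under composition: deg(g o f) = deg(g) * deg(f).
= 9 * 9 = 81

81


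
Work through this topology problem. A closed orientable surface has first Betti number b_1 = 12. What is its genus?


For a closed orientable surface: b_1 = 2g.
12 = 2g
g = 12 / 2 = 6

6


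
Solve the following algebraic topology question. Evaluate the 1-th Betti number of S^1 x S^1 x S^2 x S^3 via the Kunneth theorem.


Each S^d has Poincare polynomial 1 + t^d.
The product S^1 x S^1 x S^2 x S^3 has Poincare polynomial prod(1+t^d_i).
Expanding: b_0=1, b_1=2, b_2=2, b_3=3, b_4=3, b_5=2, b_6=2, b_7=1.
b_1 = 2

2


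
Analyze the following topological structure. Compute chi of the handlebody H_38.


A genus-g handlebody deformation retracts to a wedge of g circles.
chi(vee_g S^1) = 1 - g.
chi(H_38) = 1 - 38 = -37

-37


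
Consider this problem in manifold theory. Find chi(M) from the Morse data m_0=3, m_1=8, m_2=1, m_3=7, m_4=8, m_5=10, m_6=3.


Morse theory: chi(M) = sum_k (-1)^k m_k where m_k = #(index-k critical points).
= (3) + (-8) + (1) + (-7) + (8) + (-10) + (3) = -10

-10


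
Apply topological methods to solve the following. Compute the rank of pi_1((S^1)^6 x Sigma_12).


pi_1(A x B) = pi_1(A) x pi_1(B); rank of abelianization = b_1.
b_1(T^6) = 6, b_1(Sigma_12) = 2*12 = 24.
b_1(product) = 6 + 24 = 30

30


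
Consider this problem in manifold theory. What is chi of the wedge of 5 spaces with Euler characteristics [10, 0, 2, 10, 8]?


chi(A v B) = chi(A) + chi(B) - 1 (one point identified).
For 5 spaces: chi = (sum chi_i) - (5 - 1).
sum = 30; chi = 30 - 4 = 26

26


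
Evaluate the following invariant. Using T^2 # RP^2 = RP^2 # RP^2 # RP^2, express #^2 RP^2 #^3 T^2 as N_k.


Since a >= 1, the sum is non-orientable; each T^2 can be replaced by RP^2 # RP^2 (since T^2#RP^2 = 3RP^2).
Total crosscaps k = 2 + 2*3 = 8.
Check via chi: chi = 2*1 + 3*0 - (2+3-1)*2 = -6 = 2 - k = -6. Consistent.

8


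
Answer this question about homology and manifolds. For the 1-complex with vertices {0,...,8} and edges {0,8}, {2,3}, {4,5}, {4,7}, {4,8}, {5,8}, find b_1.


b_1 = E - V + (number of components).
E = 6, V = 9, components = 4.
b_1 = 6 - 9 + 4 = 1

1


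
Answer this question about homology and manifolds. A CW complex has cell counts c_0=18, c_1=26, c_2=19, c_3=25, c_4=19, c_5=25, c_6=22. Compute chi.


chi = sum_k (-1)^k c_k.
= (-1)^0*18 + (-1)^1*26 + (-1)^2*19 + (-1)^3*25 + (-1)^4*19 + (-1)^5*25 + (-1)^6*22
= (18) + (-26) + (19) + (-25) + (19) + (-25) + (22)
= 2

2


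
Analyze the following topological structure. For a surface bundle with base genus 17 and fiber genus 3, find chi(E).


For a fiber bundle F -> E -> B (with CW structure): chi(E) = chi(B) * chi(F).
chi(Sigma_17) = -32, chi(Sigma_3) = -4.
chi(E) = (-32) * (-4) = 128

128


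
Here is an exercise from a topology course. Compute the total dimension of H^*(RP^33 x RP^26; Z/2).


dim H^*(RP^n; Z/2) = n+1 (one Z/2 in each degree 0..n).
Total Betti number is multiplicative.
Total = (33+1) * (26+1) = 34 * 27 = 918

918


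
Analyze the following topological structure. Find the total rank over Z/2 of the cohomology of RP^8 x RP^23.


dim H^*(RP^n; Z/2) = n+1 (one Z/2 in each degree 0..n).
Total Betti number is multiplicative.
Total = (8+1) * (23+1) = 9 * 24 = 216

216


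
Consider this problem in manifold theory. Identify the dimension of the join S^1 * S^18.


Join of spheres: S^m * S^n = S^{m+n+1}.
dim = 1 + 18 + 1 = 20

20


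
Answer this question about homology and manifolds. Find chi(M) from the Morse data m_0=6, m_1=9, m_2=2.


Morse theory: chi(M) = sum_k (-1)^k m_k where m_k = #(index-k critical points).
= (6) + (-9) + (2) = -1

-1


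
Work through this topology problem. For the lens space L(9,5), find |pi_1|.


pi_1(L(p,q)) = Z/pZ for any q coprime to p.
|pi_1(L(9,5))| = 9

9


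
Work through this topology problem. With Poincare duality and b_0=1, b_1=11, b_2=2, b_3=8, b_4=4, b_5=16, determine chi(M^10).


By Poincare duality b_k = b_{10-k}, so full Betti numbers: b_0=1, b_1=11, b_2=2, b_3=8, b_4=4, b_5=16, b_6=4, b_7=8, b_8=2, b_9=11, b_10=1.
chi = sum (-1)^k b_k = -40

-40


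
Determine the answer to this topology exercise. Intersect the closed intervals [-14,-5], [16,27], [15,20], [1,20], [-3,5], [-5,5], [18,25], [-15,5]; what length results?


Intersection = [max(a_i), min(b_i)] = [18, -5].
Since 18 > -5, the intersection is empty.
Length = 0

0


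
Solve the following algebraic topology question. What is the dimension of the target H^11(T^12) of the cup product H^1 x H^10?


Cup product: H^p x H^q -> H^{p+q}; here p+q = 1+10 = 11.
rank H^k(T^n) = C(n,k).
C(12,11) = 12

12


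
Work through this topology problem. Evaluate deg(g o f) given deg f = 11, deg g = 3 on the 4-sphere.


Degree is multiplicative under composition: deg(g o f) = deg(g) * deg(f).
= 3 * 11 = 33

33


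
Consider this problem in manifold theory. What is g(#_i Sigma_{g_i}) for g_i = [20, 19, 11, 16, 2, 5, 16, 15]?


Genus is additive under connected sum of orientable surfaces.
g = 20 + 19 + 11 + 16 + 2 + 5 + 16 + 15 = 104

104


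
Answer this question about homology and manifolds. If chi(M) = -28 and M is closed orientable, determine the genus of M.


chi = 2 - 2g for closed orientable surfaces.
-28 = 2 - 2g
2g = 2 - (-28) = 30
g = 15

15


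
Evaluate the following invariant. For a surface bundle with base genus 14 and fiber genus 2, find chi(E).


For a fiber bundle F -> E -> B (with CW structure): chi(E) = chi(B) * chi(F).
chi(Sigma_14) = -26, chi(Sigma_2) = -2.
chi(E) = (-26) * (-2) = 52

52


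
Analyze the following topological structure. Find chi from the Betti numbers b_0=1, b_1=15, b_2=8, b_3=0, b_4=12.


chi = sum_k (-1)^k b_k.
= (1) + (-15) + (8) + (0) + (12)
= 6

6


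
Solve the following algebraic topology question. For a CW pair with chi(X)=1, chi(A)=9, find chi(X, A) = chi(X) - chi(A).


Relative Euler characteristic: chi(X, A) = chi(X) - chi(A).
= 1 - (9) = -8

-8


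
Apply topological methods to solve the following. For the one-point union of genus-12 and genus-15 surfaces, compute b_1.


For a wedge: H_1(A v B) = H_1(A) + H_1(B).
b_1(Sigma_12) = 24, b_1(Sigma_15) = 30.
b_1 = 24 + 30 = 54

54


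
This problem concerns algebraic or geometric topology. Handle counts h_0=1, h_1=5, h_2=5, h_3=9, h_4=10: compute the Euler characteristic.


Handles of index k contribute (-1)^k to chi (same as CW cells).
chi = (1) + (-5) + (5) + (-9) + (10) = 2

2


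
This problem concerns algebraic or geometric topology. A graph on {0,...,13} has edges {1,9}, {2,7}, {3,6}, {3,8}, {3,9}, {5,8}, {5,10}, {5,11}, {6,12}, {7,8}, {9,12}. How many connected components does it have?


Run DFS/union-find over 14 vertices.
V = 14, E = 11.
Number of components = 4

4


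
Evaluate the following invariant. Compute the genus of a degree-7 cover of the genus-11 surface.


For an n-sheeted cover: chi(E) = n * chi(B).
chi(Sigma_11) = 2 - 2*11 = -20.
chi(E) = 7 * (-20) = -140.
genus(E) = (2 - chi(E))/2 = (2 - (-140))/2 = 142/2 = 71

71


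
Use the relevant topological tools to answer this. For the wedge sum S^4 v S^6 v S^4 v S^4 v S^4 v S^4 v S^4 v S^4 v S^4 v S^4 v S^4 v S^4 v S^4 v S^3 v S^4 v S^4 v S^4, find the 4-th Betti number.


For a wedge of spheres, H_k (k>0) is free on one generator per sphere of dimension k.
Spheres of dimension 4: count = 15.
b_4 = 15

15


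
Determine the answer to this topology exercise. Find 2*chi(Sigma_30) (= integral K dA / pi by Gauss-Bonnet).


Gauss-Bonnet: integral K dA = 2*pi*chi(M).
chi(Sigma_30) = 2 - 2*30 = -58.
(integral K dA)/pi = 2*chi = 2*(-58) = -116

-116


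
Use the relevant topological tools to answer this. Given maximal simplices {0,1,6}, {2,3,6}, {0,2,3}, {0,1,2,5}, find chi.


Enumerate all faces; f-vector: f_0=6, f_1=12, f_2=7, f_3=1.
chi = sum (-1)^k f_k = 0

0


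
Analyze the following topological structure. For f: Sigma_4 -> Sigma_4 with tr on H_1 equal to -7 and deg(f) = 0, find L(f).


L(f) = tr(f_0*) - tr(f_1*) + tr(f_2*).
= 1 - (-7) + (0)
= 8

8


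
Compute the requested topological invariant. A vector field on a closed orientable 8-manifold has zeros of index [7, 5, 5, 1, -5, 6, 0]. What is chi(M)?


Poincare-Hopf: chi(M) = sum of indices of zeros.
chi = (7) + (5) + (5) + (1) + (-5) + (6) + (0) = 19

19


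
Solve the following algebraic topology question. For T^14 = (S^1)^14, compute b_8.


By the Kunneth formula, b_k(T^n) = C(n,k).
b_8(T^14) = C(14,8).
C(14,8) = 14!/(8!*6!) = 3003

3003


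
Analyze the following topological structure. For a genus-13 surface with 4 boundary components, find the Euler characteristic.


For a compact orientable surface with genus g and b boundary components: chi = 2 - 2g - b.
chi = 2 - 2*13 - 4 = 2 - 26 - 4 = -28

-28


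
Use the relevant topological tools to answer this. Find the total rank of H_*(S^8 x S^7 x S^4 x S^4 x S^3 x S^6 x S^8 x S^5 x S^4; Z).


Total Betti number is multiplicative under products.
Each S^d (d>=1) has total Betti number 2.
There are 9 sphere factors.
Total = 2^9 = 512

512


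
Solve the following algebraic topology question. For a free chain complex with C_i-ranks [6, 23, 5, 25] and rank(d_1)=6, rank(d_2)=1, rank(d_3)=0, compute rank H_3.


rank H_k = rank(ker d_k) - rank(im d_{k+1}).
rank(ker d_3) = rank(C_3) - rank(d_3) = 25 - 0 = 25.
rank(im d_{3+1}) = 0.
rank H_3 = 25 - 0 = 25

25


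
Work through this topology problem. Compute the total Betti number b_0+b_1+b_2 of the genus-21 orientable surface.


For Sigma_21: b_0 = 1, b_1 = 2g = 42, b_2 = 1.
Total = 1 + 42 + 1 = 44

44


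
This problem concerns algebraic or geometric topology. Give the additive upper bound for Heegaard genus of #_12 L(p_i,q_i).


Heegaard genus satisfies g(A#B) <= g(A) + g(B).
Each lens space has g = 1.
Upper bound: 12 * 1 = 12

12


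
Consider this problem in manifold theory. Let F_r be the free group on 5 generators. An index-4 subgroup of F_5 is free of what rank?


Nielsen-Schreier: an index-n subgroup of F_r is free of rank 1 + n(r-1).
Equivalently: chi(cover) = n*chi(base); chi(vee_r S^1) = 1 - 5 = -4.
chi(E) = 4*(-4) = -16; rank = 1 - chi(E) = 1 - (-16) = 17.
rank = 1 + 4*(5-1) = 1 + 16 = 17

17
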